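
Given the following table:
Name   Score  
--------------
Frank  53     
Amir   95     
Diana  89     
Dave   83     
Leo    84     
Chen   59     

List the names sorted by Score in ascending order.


Sorting by Score (ascending):
  Frank: 53
  Chen: 59
  Dave: 83
  Leo: 84
  Diana: 89
  Amir: 95


ANSWER: Frank, Chen, Dave, Leo, Diana, Amir


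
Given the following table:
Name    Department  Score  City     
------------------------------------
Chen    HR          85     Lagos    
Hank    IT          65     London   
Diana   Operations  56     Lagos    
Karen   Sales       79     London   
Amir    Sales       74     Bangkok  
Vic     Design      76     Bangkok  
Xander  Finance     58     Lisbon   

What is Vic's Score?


Row 6: Vic
Score = 76

ANSWER: 76


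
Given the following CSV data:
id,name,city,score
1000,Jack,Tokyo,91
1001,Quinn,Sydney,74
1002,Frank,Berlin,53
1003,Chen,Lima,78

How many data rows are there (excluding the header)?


Counting rows (excluding header):
Header: id,name,city,score
Data rows: 4

ANSWER: 4


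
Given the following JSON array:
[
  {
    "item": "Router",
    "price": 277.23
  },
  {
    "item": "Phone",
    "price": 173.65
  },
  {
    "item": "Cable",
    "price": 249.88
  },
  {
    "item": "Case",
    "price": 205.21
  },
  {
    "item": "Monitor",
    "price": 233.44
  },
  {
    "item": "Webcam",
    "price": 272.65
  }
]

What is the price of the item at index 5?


Array index 5 -> Webcam
price = 272.65

ANSWER: 272.65


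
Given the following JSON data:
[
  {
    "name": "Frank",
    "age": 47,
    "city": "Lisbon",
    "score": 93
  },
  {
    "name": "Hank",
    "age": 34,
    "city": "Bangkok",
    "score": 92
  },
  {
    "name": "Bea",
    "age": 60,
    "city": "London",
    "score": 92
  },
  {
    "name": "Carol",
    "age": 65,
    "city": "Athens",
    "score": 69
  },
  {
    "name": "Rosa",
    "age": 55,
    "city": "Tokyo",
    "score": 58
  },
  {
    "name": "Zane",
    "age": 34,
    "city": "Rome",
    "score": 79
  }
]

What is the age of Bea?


Looking up record where name = Bea
Record index: 2
Field 'age' = 60

ANSWER: 60


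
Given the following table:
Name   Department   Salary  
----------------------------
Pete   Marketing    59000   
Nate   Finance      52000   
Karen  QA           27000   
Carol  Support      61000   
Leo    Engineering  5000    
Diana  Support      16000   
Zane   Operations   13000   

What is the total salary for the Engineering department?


Engineering department members:
  Leo: 5000
Total = 5000 = 5000

ANSWER: 5000


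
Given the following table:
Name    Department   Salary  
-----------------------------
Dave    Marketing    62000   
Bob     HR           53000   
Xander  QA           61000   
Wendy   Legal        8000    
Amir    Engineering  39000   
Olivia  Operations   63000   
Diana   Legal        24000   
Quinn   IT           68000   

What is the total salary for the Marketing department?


Marketing department members:
  Dave: 62000
Total = 62000 = 62000

ANSWER: 62000


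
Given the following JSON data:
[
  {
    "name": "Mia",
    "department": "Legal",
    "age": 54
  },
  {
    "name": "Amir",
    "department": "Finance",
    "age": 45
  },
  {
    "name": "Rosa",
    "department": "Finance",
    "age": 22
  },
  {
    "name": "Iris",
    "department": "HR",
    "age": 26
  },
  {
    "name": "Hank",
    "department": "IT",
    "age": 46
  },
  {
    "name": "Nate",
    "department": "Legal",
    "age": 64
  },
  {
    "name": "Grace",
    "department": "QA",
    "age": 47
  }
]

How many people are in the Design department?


Scanning records for department = Design
  No matches found
Count: 0

ANSWER: 0


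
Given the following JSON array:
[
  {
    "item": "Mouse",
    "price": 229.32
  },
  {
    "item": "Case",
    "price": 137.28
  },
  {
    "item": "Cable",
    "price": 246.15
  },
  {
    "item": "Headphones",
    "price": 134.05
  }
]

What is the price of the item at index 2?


Array index 2 -> Cable
price = 246.15

ANSWER: 246.15


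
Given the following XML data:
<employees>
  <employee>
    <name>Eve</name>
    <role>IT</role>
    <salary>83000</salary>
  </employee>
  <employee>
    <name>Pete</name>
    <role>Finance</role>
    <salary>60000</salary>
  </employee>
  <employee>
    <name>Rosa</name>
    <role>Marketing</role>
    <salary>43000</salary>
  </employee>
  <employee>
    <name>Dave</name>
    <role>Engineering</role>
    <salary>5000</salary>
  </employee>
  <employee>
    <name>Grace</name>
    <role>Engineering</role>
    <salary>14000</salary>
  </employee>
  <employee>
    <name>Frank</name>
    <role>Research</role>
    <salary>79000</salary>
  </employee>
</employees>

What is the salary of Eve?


Searching for <employee> with <name>Eve</name>
Found at position 1
<salary>83000</salary>

ANSWER: 83000


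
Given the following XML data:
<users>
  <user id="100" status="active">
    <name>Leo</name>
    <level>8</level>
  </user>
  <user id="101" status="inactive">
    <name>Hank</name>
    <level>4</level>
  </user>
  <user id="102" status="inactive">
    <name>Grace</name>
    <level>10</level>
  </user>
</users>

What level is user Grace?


Finding user: Grace
<level>10</level>

ANSWER: 10


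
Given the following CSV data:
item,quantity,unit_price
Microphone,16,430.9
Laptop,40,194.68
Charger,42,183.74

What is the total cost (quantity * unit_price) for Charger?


Row: Charger
quantity = 42
unit_price = 183.74
total = 42 * 183.74 = 7717.08

ANSWER: 7717.08


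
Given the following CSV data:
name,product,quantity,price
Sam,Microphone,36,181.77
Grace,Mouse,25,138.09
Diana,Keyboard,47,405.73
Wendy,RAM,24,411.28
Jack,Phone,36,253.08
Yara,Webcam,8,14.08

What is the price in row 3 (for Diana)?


Row 3: Diana
Column 'price' = 405.73

ANSWER: 405.73


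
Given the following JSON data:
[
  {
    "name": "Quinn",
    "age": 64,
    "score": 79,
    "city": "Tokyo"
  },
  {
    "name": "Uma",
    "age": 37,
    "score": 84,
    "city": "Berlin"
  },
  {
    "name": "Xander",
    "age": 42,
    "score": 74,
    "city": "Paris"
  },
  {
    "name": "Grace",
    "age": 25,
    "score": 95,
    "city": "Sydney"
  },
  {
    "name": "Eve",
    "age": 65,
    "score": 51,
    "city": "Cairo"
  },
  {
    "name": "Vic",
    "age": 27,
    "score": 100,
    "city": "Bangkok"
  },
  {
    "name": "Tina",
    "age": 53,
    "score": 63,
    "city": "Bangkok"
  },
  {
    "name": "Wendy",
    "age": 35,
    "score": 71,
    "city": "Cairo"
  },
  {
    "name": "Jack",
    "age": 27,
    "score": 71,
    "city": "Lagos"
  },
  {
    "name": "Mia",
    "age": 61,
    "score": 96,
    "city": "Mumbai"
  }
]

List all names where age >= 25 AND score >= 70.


Checking both conditions:
  Quinn (age=64, score=79) -> YES
  Uma (age=37, score=84) -> YES
  Xander (age=42, score=74) -> YES
  Grace (age=25, score=95) -> YES
  Eve (age=65, score=51) -> no
  Vic (age=27, score=100) -> YES
  Tina (age=53, score=63) -> no
  Wendy (age=35, score=71) -> YES
  Jack (age=27, score=71) -> YES
  Mia (age=61, score=96) -> YES


ANSWER: Quinn, Uma, Xander, Grace, Vic, Wendy, Jack, Mia


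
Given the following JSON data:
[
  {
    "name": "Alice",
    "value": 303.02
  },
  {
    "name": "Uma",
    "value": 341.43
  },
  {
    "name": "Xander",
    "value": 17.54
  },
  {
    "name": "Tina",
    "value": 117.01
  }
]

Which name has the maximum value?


Comparing values:
  Alice: 303.02
  Uma: 341.43
  Xander: 17.54
  Tina: 117.01
Maximum: Uma (341.43)

ANSWER: Uma


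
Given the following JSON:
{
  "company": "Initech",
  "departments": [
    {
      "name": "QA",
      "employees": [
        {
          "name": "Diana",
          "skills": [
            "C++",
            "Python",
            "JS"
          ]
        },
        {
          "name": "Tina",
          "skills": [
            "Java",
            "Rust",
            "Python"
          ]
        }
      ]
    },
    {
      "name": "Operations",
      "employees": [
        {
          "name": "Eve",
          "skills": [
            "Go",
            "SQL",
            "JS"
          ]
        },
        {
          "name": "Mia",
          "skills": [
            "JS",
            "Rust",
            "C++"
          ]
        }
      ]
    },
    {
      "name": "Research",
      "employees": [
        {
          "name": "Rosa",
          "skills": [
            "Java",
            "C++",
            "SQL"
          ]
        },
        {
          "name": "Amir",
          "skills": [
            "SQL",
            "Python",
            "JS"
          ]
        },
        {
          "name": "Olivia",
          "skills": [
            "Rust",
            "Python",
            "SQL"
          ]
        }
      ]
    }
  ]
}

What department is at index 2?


Path: departments[2].name
Value: Research

ANSWER: Research


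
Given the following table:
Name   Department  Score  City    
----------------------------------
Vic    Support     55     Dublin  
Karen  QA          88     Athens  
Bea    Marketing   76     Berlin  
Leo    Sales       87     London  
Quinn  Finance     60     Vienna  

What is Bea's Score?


Row 3: Bea
Score = 76

ANSWER: 76


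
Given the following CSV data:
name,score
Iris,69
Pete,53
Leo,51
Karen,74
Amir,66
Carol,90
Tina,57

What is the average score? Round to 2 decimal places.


Scores: 69, 53, 51, 74, 66, 90, 57
Sum = 460
Count = 7
Average = 460 / 7 = 65.71

ANSWER: 65.71


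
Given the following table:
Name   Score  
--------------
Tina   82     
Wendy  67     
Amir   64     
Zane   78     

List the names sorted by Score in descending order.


Sorting by Score (descending):
  Tina: 82
  Zane: 78
  Wendy: 67
  Amir: 64


ANSWER: Tina, Zane, Wendy, Amir


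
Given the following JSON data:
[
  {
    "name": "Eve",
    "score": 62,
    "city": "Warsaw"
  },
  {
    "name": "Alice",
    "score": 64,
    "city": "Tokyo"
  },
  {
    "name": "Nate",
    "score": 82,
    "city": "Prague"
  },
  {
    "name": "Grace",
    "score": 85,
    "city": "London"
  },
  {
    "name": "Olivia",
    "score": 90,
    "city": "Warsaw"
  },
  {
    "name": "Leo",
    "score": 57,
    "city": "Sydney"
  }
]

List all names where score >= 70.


Filtering records where score >= 70:
  Eve (score=62) -> no
  Alice (score=64) -> no
  Nate (score=82) -> YES
  Grace (score=85) -> YES
  Olivia (score=90) -> YES
  Leo (score=57) -> no


ANSWER: Nate, Grace, Olivia


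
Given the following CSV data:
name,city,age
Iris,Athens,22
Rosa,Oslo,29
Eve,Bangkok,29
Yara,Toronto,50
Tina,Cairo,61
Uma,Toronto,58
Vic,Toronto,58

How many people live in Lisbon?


Scanning city column for 'Lisbon':
Total matches: 0

ANSWER: 0


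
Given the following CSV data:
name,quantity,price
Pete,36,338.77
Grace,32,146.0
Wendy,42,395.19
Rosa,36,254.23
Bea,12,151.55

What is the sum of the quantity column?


Values in 'quantity' column:
  Row 1: 36
  Row 2: 32
  Row 3: 42
  Row 4: 36
  Row 5: 12
Sum = 36 + 32 + 42 + 36 + 12 = 158

ANSWER: 158


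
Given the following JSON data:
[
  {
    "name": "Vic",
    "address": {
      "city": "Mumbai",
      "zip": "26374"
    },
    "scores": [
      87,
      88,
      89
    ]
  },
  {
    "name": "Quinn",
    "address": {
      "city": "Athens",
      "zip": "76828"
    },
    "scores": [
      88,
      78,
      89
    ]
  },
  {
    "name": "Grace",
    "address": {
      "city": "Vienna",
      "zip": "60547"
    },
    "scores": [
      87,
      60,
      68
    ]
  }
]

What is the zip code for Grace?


Path: records[2].address.zip
Value: 60547

ANSWER: 60547


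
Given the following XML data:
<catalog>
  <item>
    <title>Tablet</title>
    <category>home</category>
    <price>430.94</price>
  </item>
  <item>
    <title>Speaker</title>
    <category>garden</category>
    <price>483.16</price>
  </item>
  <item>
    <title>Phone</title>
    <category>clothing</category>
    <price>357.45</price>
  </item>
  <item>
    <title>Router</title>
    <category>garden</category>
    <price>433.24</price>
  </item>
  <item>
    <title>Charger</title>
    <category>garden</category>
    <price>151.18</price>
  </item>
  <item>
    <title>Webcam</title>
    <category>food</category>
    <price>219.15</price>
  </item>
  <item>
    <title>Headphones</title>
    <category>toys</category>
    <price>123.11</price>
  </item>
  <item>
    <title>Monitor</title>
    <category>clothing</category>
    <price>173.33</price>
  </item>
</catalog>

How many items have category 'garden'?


Scanning <item> elements for <category>garden</category>:
  Item 2: Speaker -> MATCH
  Item 4: Router -> MATCH
  Item 5: Charger -> MATCH
Count: 3

ANSWER: 3


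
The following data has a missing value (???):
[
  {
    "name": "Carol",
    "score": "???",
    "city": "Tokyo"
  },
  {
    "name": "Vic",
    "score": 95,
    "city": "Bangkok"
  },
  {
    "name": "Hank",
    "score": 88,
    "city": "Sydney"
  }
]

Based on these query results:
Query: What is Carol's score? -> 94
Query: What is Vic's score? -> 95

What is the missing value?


The missing value is Carol's score
From query: Carol's score = 94

ANSWER: 94


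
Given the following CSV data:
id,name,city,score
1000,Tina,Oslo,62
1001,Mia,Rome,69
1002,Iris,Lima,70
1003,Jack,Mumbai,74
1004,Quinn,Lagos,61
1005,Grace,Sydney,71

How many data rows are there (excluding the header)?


Counting rows (excluding header):
Header: id,name,city,score
Data rows: 6

ANSWER: 6


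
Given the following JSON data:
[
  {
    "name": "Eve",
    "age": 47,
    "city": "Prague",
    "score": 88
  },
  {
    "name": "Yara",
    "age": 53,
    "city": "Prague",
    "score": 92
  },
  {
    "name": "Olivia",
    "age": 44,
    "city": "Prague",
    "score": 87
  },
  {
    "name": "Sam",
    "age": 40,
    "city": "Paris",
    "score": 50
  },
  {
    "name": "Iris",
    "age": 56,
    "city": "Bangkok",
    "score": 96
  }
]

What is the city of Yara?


Looking up record where name = Yara
Record index: 1
Field 'city' = Prague

ANSWER: Prague


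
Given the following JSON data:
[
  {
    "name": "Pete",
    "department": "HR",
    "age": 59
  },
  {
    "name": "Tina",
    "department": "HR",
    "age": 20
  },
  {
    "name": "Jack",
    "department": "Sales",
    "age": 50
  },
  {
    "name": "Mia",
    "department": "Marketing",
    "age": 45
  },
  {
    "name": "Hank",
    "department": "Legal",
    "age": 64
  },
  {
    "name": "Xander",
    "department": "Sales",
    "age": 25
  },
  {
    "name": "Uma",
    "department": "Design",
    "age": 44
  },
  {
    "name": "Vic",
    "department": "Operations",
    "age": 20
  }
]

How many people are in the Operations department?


Scanning records for department = Operations
  Record 7: Vic
Count: 1

ANSWER: 1


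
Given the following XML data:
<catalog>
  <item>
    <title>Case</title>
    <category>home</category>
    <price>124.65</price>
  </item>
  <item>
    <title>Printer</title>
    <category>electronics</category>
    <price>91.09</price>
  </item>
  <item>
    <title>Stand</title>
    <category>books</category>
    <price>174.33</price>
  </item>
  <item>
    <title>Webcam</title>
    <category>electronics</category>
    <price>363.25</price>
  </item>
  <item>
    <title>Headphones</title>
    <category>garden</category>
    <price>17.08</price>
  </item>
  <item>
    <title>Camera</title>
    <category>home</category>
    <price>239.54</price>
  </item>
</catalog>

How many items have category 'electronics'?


Scanning <item> elements for <category>electronics</category>:
  Item 2: Printer -> MATCH
  Item 4: Webcam -> MATCH
Count: 2

ANSWER: 2


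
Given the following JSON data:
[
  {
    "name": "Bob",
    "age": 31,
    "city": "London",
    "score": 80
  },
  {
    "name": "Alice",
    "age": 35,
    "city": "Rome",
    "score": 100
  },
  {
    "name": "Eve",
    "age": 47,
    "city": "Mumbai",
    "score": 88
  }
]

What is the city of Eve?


Looking up record where name = Eve
Record index: 2
Field 'city' = Mumbai

ANSWER: Mumbai


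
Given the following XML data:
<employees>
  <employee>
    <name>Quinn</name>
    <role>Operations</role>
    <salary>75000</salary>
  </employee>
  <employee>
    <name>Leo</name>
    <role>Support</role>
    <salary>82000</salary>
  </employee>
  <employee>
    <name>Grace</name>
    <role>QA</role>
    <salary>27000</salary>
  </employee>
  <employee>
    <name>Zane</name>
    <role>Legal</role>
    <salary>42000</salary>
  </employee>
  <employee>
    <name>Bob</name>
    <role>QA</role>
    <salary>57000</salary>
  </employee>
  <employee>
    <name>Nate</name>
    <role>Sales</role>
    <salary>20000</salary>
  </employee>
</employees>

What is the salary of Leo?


Searching for <employee> with <name>Leo</name>
Found at position 2
<salary>82000</salary>

ANSWER: 82000


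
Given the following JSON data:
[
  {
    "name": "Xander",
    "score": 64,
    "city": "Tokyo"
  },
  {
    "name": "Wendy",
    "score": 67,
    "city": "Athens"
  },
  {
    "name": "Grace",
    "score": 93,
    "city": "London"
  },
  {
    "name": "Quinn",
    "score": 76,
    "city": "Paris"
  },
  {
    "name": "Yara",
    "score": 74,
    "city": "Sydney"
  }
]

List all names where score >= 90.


Filtering records where score >= 90:
  Xander (score=64) -> no
  Wendy (score=67) -> no
  Grace (score=93) -> YES
  Quinn (score=76) -> no
  Yara (score=74) -> no


ANSWER: Grace


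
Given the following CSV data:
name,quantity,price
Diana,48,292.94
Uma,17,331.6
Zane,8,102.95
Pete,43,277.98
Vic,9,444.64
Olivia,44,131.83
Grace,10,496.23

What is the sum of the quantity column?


Values in 'quantity' column:
  Row 1: 48
  Row 2: 17
  Row 3: 8
  Row 4: 43
  Row 5: 9
  Row 6: 44
  Row 7: 10
Sum = 48 + 17 + 8 + 43 + 9 + 44 + 10 = 179

ANSWER: 179


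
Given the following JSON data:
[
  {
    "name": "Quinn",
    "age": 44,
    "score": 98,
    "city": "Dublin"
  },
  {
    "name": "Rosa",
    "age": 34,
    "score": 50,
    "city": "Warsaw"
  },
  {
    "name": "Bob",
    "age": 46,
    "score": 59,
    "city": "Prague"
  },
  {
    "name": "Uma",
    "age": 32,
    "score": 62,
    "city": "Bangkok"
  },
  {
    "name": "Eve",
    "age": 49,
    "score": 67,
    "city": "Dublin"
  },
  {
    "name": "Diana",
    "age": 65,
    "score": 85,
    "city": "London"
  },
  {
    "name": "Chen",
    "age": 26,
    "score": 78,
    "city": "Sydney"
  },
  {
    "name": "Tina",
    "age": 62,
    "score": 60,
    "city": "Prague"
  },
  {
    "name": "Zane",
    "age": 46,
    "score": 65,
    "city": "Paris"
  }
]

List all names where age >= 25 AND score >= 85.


Checking both conditions:
  Quinn (age=44, score=98) -> YES
  Rosa (age=34, score=50) -> no
  Bob (age=46, score=59) -> no
  Uma (age=32, score=62) -> no
  Eve (age=49, score=67) -> no
  Diana (age=65, score=85) -> YES
  Chen (age=26, score=78) -> no
  Tina (age=62, score=60) -> no
  Zane (age=46, score=65) -> no


ANSWER: Quinn, Diana


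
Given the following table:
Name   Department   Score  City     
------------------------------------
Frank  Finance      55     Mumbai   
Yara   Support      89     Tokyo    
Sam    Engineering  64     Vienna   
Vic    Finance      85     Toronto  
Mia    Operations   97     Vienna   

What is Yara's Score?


Row 2: Yara
Score = 89

ANSWER: 89


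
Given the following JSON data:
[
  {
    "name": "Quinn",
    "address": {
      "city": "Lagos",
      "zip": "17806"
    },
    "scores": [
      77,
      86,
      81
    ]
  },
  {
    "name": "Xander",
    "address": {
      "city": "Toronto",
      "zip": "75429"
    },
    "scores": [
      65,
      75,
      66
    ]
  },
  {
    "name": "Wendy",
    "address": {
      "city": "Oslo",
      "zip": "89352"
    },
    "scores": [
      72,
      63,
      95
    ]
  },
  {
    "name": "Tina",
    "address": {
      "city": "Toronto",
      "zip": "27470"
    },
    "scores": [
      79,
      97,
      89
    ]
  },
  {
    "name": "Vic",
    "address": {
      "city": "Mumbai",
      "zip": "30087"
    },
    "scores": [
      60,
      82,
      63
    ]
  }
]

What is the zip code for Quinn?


Path: records[0].address.zip
Value: 17806

ANSWER: 17806


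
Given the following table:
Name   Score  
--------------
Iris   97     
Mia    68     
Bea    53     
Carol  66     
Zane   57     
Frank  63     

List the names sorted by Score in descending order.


Sorting by Score (descending):
  Iris: 97
  Mia: 68
  Carol: 66
  Frank: 63
  Zane: 57
  Bea: 53


ANSWER: Iris, Mia, Carol, Frank, Zane, Bea


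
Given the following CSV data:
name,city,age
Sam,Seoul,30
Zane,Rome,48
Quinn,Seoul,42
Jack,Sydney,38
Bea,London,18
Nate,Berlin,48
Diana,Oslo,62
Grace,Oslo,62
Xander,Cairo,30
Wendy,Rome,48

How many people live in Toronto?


Scanning city column for 'Toronto':
Total matches: 0

ANSWER: 0


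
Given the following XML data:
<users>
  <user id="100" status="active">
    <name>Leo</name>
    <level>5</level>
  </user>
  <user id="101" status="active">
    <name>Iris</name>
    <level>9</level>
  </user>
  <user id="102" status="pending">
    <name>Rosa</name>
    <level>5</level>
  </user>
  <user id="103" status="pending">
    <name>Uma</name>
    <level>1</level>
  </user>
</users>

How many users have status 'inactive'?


Counting users with status='inactive':
Count: 0

ANSWER: 0


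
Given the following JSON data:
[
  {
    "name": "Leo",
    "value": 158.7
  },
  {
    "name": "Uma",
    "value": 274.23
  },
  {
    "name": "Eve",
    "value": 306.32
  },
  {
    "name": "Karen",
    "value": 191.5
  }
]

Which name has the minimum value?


Comparing values:
  Leo: 158.7
  Uma: 274.23
  Eve: 306.32
  Karen: 191.5
Minimum: Leo (158.7)

ANSWER: Leo


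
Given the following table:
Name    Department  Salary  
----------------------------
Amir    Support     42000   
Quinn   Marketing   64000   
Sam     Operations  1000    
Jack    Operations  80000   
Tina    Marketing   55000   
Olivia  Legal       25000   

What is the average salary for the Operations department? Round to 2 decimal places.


Operations department members:
  Sam: 1000
  Jack: 80000
Sum = 81000
Count = 2
Average = 81000 / 2 = 40500.00

ANSWER: 40500.00


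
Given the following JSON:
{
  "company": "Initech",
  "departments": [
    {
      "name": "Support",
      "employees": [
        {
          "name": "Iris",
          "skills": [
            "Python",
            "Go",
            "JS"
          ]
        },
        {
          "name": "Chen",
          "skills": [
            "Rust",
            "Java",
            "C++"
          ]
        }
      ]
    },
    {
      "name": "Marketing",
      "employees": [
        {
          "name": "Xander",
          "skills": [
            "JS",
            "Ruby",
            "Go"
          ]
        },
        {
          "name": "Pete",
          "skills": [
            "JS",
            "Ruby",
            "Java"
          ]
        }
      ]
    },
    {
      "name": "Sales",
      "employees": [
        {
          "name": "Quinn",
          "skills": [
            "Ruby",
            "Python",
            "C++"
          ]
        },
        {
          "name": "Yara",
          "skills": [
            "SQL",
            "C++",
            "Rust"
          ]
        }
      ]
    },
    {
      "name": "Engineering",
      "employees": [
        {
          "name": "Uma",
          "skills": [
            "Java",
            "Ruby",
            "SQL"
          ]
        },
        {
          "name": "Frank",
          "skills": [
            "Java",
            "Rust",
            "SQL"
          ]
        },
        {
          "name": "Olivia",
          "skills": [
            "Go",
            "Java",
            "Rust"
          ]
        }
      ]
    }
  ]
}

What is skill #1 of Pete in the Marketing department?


Path: departments[1].employees[1].skills[0]
Value: JS

ANSWER: JS


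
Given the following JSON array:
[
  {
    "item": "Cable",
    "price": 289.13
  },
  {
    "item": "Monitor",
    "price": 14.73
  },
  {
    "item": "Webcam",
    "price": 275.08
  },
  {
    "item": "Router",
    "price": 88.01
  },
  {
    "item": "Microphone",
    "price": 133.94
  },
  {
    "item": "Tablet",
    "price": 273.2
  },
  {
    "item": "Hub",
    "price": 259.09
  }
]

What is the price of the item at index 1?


Array index 1 -> Monitor
price = 14.73

ANSWER: 14.73


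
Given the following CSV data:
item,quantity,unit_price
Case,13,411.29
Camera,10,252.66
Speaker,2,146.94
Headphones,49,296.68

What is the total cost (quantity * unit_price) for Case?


Row: Case
quantity = 13
unit_price = 411.29
total = 13 * 411.29 = 5346.77

ANSWER: 5346.77


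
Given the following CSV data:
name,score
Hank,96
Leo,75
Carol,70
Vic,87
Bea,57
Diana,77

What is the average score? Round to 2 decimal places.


Scores: 96, 75, 70, 87, 57, 77
Sum = 462
Count = 6
Average = 462 / 6 = 77.00

ANSWER: 77.00


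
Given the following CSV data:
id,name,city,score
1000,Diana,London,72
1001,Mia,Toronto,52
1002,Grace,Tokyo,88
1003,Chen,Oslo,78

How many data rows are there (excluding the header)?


Counting rows (excluding header):
Header: id,name,city,score
Data rows: 4

ANSWER: 4


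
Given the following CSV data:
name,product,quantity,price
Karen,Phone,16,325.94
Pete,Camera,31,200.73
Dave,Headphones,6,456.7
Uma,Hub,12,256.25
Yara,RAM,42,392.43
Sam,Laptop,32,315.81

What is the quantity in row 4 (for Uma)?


Row 4: Uma
Column 'quantity' = 12

ANSWER: 12


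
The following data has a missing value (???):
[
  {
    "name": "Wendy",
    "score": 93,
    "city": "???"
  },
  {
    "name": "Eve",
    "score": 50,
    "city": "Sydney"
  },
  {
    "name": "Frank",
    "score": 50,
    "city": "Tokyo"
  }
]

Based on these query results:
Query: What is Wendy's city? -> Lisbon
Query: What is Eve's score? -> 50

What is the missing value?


The missing value is Wendy's city
From query: Wendy's city = Lisbon

ANSWER: Lisbon


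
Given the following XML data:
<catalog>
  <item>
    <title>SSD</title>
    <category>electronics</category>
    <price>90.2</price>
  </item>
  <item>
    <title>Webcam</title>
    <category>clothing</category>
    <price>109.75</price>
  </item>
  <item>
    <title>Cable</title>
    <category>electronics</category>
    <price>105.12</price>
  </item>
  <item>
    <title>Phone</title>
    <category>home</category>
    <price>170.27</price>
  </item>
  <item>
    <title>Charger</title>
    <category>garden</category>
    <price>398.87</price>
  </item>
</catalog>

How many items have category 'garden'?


Scanning <item> elements for <category>garden</category>:
  Item 5: Charger -> MATCH
Count: 1

ANSWER: 1


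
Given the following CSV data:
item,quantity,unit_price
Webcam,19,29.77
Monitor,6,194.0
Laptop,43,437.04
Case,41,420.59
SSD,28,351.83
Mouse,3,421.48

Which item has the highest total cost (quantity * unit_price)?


Computing row totals:
  Webcam: 565.63
  Monitor: 1164.0
  Laptop: 18792.72
  Case: 17244.19
  SSD: 9851.24
  Mouse: 1264.44
Maximum: Laptop (18792.72)

ANSWER: Laptop


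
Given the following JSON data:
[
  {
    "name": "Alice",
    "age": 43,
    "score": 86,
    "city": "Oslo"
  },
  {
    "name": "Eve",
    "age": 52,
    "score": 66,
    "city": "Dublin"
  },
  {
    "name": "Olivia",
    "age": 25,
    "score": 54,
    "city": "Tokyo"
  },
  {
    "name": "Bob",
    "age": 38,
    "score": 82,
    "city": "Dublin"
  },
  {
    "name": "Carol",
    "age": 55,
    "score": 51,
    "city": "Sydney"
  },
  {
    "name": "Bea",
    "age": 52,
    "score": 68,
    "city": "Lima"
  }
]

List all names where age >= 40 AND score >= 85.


Checking both conditions:
  Alice (age=43, score=86) -> YES
  Eve (age=52, score=66) -> no
  Olivia (age=25, score=54) -> no
  Bob (age=38, score=82) -> no
  Carol (age=55, score=51) -> no
  Bea (age=52, score=68) -> no


ANSWER: Alice


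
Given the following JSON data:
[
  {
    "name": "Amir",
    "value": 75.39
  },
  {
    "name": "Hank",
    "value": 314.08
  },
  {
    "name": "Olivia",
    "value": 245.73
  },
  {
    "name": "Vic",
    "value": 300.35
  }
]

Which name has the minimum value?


Comparing values:
  Amir: 75.39
  Hank: 314.08
  Olivia: 245.73
  Vic: 300.35
Minimum: Amir (75.39)

ANSWER: Amir


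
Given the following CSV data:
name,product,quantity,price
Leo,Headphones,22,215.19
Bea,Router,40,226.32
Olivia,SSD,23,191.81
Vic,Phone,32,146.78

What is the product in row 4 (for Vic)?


Row 4: Vic
Column 'product' = Phone

ANSWER: Phone


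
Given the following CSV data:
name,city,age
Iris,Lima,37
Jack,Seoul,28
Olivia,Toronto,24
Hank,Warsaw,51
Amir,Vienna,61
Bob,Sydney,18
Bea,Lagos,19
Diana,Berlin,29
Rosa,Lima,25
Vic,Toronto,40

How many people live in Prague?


Scanning city column for 'Prague':
Total matches: 0

ANSWER: 0


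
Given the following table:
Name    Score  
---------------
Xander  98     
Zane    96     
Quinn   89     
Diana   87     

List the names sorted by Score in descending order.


Sorting by Score (descending):
  Xander: 98
  Zane: 96
  Quinn: 89
  Diana: 87


ANSWER: Xander, Zane, Quinn, Diana


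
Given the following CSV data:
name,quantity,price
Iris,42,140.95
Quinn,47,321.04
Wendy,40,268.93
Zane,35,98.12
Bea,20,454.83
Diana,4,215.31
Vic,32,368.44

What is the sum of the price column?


Values in 'price' column:
  Row 1: 140.95
  Row 2: 321.04
  Row 3: 268.93
  Row 4: 98.12
  Row 5: 454.83
  Row 6: 215.31
  Row 7: 368.44
Sum = 140.95 + 321.04 + 268.93 + 98.12 + 454.83 + 215.31 + 368.44 = 1867.62

ANSWER: 1867.62


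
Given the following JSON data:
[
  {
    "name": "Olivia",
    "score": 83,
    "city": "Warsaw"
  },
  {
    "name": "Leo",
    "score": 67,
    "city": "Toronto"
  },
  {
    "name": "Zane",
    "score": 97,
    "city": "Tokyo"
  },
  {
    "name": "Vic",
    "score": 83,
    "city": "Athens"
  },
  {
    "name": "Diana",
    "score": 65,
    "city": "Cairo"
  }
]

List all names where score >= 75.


Filtering records where score >= 75:
  Olivia (score=83) -> YES
  Leo (score=67) -> no
  Zane (score=97) -> YES
  Vic (score=83) -> YES
  Diana (score=65) -> no


ANSWER: Olivia, Zane, Vic


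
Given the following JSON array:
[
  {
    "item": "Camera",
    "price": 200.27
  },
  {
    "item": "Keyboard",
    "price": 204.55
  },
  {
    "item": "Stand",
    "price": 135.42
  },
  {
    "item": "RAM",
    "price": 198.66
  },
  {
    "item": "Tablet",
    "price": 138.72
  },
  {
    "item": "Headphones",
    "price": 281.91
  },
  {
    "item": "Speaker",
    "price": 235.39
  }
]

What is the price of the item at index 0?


Array index 0 -> Camera
price = 200.27

ANSWER: 200.27


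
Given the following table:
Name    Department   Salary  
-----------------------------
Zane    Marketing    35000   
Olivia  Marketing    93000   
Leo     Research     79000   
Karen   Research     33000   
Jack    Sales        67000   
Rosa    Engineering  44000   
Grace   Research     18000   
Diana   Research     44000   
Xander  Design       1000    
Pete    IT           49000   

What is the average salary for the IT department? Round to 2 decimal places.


IT department members:
  Pete: 49000
Sum = 49000
Count = 1
Average = 49000 / 1 = 49000.00

ANSWER: 49000.00


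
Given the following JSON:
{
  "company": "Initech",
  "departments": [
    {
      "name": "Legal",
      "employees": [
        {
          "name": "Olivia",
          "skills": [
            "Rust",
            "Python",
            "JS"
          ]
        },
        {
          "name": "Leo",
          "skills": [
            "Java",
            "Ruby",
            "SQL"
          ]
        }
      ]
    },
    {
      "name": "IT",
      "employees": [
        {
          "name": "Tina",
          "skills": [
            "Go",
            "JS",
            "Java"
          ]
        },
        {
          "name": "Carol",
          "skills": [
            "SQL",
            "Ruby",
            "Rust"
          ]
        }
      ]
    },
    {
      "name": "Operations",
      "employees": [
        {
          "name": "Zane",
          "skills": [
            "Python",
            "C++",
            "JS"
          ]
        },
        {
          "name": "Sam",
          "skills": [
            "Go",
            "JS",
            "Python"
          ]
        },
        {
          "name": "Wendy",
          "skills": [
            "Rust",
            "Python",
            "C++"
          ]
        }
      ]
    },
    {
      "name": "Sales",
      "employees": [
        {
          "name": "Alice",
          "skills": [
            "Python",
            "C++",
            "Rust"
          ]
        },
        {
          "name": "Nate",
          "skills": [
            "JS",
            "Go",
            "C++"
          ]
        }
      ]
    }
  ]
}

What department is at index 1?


Path: departments[1].name
Value: IT

ANSWER: IT


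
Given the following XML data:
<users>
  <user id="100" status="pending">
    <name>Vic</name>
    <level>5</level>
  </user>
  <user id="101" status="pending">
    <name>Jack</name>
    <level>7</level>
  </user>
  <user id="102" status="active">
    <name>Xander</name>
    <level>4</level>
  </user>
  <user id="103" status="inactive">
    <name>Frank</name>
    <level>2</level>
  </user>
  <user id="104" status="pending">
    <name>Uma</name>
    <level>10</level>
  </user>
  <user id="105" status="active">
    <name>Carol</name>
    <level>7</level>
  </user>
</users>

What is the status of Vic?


Finding user with name = Vic
user id="100" status="pending"

ANSWER: pending


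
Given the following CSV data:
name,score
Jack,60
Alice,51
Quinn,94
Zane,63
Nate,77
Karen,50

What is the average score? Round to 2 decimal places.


Scores: 60, 51, 94, 63, 77, 50
Sum = 395
Count = 6
Average = 395 / 6 = 65.83

ANSWER: 65.83


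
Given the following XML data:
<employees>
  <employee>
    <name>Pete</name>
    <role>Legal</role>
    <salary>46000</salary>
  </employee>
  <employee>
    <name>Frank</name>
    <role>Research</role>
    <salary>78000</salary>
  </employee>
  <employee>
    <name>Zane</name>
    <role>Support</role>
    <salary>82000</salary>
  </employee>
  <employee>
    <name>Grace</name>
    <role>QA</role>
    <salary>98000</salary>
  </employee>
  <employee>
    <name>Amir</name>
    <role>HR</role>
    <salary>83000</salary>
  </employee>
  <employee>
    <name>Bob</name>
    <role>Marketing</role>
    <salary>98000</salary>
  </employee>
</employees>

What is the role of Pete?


Searching for <employee> with <name>Pete</name>
Found at position 1
<role>Legal</role>

ANSWER: Legal


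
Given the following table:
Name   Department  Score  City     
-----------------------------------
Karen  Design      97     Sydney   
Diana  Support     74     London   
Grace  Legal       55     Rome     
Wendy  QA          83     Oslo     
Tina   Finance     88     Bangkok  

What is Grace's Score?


Row 3: Grace
Score = 55

ANSWER: 55


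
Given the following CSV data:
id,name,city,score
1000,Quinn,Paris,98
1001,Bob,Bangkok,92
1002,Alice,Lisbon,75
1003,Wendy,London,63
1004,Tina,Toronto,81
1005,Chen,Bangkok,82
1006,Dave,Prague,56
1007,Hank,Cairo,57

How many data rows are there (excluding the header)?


Counting rows (excluding header):
Header: id,name,city,score
Data rows: 8

ANSWER: 8


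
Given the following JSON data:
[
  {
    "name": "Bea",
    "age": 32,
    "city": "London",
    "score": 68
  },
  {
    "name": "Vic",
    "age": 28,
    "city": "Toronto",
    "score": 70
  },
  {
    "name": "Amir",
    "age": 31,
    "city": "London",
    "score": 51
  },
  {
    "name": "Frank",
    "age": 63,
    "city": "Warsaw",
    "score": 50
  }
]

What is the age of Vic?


Looking up record where name = Vic
Record index: 1
Field 'age' = 28

ANSWER: 28


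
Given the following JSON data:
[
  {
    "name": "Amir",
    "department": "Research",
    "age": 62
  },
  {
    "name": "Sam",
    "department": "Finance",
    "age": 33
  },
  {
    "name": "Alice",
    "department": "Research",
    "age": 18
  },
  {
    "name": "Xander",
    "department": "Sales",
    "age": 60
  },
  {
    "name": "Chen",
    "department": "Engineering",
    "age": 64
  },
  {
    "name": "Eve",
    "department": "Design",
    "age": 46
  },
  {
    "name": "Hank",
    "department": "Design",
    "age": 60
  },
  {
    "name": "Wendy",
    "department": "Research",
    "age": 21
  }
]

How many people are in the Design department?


Scanning records for department = Design
  Record 5: Eve
  Record 6: Hank
Count: 2

ANSWER: 2


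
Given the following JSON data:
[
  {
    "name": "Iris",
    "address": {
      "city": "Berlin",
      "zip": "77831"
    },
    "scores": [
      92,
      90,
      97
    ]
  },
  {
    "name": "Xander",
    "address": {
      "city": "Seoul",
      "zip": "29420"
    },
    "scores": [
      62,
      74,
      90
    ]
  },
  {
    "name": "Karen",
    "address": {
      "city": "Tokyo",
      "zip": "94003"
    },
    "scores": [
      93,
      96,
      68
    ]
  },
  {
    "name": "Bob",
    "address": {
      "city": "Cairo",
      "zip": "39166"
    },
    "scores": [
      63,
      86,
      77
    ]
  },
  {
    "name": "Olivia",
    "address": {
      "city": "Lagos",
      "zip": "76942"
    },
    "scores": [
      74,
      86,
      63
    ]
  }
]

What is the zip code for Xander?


Path: records[1].address.zip
Value: 29420

ANSWER: 29420


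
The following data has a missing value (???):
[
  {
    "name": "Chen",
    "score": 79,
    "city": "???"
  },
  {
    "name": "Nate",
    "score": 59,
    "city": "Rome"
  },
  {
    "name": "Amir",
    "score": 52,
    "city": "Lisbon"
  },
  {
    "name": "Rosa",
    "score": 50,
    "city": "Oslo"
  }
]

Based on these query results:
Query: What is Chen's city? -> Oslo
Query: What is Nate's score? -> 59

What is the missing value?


The missing value is Chen's city
From query: Chen's city = Oslo

ANSWER: Oslo


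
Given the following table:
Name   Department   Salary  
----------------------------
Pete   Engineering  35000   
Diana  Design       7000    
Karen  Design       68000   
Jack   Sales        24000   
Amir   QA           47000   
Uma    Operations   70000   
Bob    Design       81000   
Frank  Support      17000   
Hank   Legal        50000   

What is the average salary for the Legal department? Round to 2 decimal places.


Legal department members:
  Hank: 50000
Sum = 50000
Count = 1
Average = 50000 / 1 = 50000.00

ANSWER: 50000.00


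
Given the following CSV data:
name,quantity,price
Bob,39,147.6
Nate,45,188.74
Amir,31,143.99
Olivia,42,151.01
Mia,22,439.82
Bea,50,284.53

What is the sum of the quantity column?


Values in 'quantity' column:
  Row 1: 39
  Row 2: 45
  Row 3: 31
  Row 4: 42
  Row 5: 22
  Row 6: 50
Sum = 39 + 45 + 31 + 42 + 22 + 50 = 229

ANSWER: 229


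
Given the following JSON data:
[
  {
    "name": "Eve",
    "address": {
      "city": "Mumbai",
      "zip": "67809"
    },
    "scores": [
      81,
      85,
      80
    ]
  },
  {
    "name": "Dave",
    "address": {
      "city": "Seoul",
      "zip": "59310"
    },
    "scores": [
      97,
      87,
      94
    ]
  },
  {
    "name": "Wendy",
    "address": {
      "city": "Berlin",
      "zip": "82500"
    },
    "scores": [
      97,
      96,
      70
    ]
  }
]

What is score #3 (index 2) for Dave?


Path: records[1].scores[2]
Value: 94

ANSWER: 94


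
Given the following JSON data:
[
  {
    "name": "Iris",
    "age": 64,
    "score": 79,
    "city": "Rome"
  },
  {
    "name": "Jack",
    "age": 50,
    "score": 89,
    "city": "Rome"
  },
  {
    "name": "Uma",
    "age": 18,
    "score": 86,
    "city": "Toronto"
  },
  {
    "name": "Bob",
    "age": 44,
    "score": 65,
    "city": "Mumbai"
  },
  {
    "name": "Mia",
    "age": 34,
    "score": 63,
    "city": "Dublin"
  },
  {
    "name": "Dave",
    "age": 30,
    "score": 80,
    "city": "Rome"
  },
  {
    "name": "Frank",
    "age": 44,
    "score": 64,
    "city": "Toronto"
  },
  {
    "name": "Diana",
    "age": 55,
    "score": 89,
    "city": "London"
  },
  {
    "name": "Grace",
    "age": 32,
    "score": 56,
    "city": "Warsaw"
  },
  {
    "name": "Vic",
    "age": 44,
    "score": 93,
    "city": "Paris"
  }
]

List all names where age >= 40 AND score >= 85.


Checking both conditions:
  Iris (age=64, score=79) -> no
  Jack (age=50, score=89) -> YES
  Uma (age=18, score=86) -> no
  Bob (age=44, score=65) -> no
  Mia (age=34, score=63) -> no
  Dave (age=30, score=80) -> no
  Frank (age=44, score=64) -> no
  Diana (age=55, score=89) -> YES
  Grace (age=32, score=56) -> no
  Vic (age=44, score=93) -> YES


ANSWER: Jack, Diana, Vic
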